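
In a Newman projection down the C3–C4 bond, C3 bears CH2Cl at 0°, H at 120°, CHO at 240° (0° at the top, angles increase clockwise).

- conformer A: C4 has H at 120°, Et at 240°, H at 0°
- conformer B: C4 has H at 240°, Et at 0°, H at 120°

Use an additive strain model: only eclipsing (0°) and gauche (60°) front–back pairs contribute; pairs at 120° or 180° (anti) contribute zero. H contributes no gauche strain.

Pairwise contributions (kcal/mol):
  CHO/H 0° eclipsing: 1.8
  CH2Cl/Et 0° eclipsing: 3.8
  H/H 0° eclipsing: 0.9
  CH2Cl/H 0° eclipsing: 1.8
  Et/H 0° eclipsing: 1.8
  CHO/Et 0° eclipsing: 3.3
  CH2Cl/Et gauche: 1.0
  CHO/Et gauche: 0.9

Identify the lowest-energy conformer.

A (eclipsed): CH2Cl–H eclipsed, H–H eclipsed, CHO–Et eclipsed; 1.8 + 0.9 + 3.3 = 6.0 kcal/mol.
B (eclipsed): CH2Cl–Et eclipsed, H–H eclipsed, CHO–H eclipsed; 3.8 + 0.9 + 1.8 = 6.5 kcal/mol.
A has the lowest total (6.0 kcal/mol).

A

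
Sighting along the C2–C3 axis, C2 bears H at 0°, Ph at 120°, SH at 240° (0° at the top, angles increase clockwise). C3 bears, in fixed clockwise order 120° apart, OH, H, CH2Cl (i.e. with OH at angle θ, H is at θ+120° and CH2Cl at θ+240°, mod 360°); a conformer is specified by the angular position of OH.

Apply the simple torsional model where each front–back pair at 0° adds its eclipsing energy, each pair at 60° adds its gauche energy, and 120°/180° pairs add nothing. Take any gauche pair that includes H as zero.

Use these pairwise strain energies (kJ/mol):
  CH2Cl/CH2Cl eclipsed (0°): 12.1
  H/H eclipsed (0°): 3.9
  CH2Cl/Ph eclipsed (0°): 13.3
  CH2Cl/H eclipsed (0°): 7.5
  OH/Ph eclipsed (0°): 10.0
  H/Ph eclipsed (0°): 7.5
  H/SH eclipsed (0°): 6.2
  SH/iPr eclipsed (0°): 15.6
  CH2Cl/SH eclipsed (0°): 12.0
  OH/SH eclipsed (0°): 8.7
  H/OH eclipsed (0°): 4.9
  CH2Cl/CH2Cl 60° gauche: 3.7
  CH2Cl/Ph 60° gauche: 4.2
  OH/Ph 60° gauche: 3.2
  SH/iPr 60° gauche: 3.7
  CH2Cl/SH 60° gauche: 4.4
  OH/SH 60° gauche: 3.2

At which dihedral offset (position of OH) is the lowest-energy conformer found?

60°

OH at 0° (eclipsed): H–OH eclipsed, Ph–H eclipsed, SH–CH2Cl eclipsed; 4.9 + 7.5 + 12.0 = 24.4 kJ/mol.
OH at 60° (staggered): Ph–OH gauche, SH–CH2Cl gauche; 3.2 + 4.4 = 7.6 kJ/mol.
OH at 120° (eclipsed): H–CH2Cl eclipsed, Ph–OH eclipsed, SH–H eclipsed; 7.5 + 10.0 + 6.2 = 23.7 kJ/mol.
OH at 180° (staggered): Ph–OH gauche, Ph–CH2Cl gauche, SH–OH gauche; 3.2 + 4.2 + 3.2 = 10.6 kJ/mol.
OH at 240° (eclipsed): H–H eclipsed, Ph–CH2Cl eclipsed, SH–OH eclipsed; 3.9 + 13.3 + 8.7 = 25.9 kJ/mol.
OH at 300° (staggered): Ph–CH2Cl gauche, SH–OH gauche, SH–CH2Cl gauche; 4.2 + 3.2 + 4.4 = 11.8 kJ/mol.
The minimum (7.6 kJ/mol) occurs with OH at 60°.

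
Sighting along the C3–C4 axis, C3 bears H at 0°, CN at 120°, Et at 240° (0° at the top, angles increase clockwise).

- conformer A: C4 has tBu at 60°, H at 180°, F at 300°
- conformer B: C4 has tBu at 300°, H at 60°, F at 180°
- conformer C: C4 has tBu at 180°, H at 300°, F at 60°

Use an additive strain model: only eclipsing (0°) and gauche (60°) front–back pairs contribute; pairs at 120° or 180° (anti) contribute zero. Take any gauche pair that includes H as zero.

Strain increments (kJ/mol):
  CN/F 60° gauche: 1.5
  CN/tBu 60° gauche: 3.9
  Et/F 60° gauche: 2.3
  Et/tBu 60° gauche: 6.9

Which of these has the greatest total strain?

A (staggered): CN(120°)/tBu(60°) gauche 3.9; Et(240°)/F(300°) gauche 2.3 → 6.2 kJ/mol.
B (staggered): CN(120°)/F(180°) gauche 1.5; Et(240°)/tBu(300°) gauche 6.9; Et(240°)/F(180°) gauche 2.3 → 10.7 kJ/mol.
C (staggered): CN(120°)/tBu(180°) gauche 3.9; CN(120°)/F(60°) gauche 1.5; Et(240°)/tBu(180°) gauche 6.9 → 12.3 kJ/mol.
C has the highest total (12.3 kJ/mol).

C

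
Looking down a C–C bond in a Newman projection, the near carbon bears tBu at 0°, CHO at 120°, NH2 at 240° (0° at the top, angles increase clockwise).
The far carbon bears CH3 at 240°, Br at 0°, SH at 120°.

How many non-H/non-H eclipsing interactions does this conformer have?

Non-H eclipsing pairs: tBu(0°)/Br(0°); CHO(120°)/SH(120°); NH2(240°)/CH3(240°) — 3 interactions.

3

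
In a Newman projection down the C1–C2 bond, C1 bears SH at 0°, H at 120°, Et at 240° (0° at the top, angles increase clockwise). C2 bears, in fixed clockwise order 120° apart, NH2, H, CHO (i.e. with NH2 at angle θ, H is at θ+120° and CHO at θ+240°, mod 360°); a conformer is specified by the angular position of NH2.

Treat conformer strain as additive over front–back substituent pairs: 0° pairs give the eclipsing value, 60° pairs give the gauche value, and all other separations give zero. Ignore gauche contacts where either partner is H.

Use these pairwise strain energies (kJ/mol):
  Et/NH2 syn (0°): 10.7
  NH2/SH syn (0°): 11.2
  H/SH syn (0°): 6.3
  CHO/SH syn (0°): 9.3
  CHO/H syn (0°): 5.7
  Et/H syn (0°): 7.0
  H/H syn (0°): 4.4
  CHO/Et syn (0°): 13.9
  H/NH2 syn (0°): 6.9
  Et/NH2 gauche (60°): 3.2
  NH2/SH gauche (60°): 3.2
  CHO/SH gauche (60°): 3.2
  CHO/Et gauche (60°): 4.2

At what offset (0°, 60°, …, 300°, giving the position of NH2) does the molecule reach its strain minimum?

180°

NH2 at 0° (eclipsed): SH–NH2 eclipsed, H–H eclipsed, Et–CHO eclipsed; 11.2 + 4.4 + 13.9 = 29.5 kJ/mol.
NH2 at 60° (staggered): SH–NH2 gauche, SH–CHO gauche, Et–CHO gauche; 3.2 + 3.2 + 4.2 = 10.6 kJ/mol.
NH2 at 120° (eclipsed): SH–CHO eclipsed, H–NH2 eclipsed, Et–H eclipsed; 9.3 + 6.9 + 7.0 = 23.2 kJ/mol.
NH2 at 180° (staggered): SH–CHO gauche, Et–NH2 gauche; 3.2 + 3.2 = 6.4 kJ/mol.
NH2 at 240° (eclipsed): SH–H eclipsed, H–CHO eclipsed, Et–NH2 eclipsed; 6.3 + 5.7 + 10.7 = 22.7 kJ/mol.
NH2 at 300° (staggered): SH–NH2 gauche, Et–NH2 gauche, Et–CHO gauche; 3.2 + 3.2 + 4.2 = 10.6 kJ/mol.
The minimum (6.4 kJ/mol) occurs with NH2 at 180°.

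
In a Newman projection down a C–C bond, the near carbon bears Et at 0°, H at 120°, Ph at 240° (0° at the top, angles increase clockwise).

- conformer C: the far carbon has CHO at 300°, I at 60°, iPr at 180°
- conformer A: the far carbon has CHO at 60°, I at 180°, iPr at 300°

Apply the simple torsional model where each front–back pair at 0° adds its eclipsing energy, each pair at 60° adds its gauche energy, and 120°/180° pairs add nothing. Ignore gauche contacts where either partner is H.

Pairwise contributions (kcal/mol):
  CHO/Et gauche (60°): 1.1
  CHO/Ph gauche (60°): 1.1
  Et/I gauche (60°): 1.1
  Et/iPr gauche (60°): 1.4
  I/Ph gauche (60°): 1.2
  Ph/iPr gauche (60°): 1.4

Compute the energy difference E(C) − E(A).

C is staggered. Et at 0° is gauche with CHO at 300° (1.1); Et at 0° is gauche with I at 60° (1.1); Ph at 240° is gauche with CHO at 300° (1.1); Ph at 240° is gauche with iPr at 180° (1.4). Total 4.7 kcal/mol.
A is staggered. Et at 0° is gauche with CHO at 60° (1.1); Et at 0° is gauche with iPr at 300° (1.4); Ph at 240° is gauche with I at 180° (1.2); Ph at 240° is gauche with iPr at 300° (1.4). Total 5.1 kcal/mol.
E(C) − E(A) = 4.7 − 5.1 = -0.4 kcal/mol.

-0.4 kcal/mol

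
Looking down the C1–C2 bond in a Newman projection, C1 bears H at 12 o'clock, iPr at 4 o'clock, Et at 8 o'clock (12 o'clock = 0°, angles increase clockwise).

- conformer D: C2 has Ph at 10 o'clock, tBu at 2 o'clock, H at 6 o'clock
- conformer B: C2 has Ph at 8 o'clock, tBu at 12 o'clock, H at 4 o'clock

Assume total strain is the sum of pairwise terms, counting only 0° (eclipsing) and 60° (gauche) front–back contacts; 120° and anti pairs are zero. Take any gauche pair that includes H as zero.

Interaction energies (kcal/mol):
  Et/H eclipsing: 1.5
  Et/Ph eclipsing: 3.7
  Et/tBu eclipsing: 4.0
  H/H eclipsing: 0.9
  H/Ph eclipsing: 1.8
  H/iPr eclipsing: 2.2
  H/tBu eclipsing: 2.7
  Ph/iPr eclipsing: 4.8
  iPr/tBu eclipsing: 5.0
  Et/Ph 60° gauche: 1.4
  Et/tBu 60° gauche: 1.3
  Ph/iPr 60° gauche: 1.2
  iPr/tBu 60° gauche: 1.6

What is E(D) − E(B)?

D (staggered): iPr(120°)/tBu(60°) gauche 1.6; Et(240°)/Ph(300°) gauche 1.4 → 3.0 kcal/mol.
B (eclipsed): H(0°)/tBu(0°) eclipsed 2.7; iPr(120°)/H(120°) eclipsed 2.2; Et(240°)/Ph(240°) eclipsed 3.7 → 8.6 kcal/mol.
E(D) − E(B) = 3.0 − 8.6 = -5.6 kcal/mol.

-5.6 kcal/mol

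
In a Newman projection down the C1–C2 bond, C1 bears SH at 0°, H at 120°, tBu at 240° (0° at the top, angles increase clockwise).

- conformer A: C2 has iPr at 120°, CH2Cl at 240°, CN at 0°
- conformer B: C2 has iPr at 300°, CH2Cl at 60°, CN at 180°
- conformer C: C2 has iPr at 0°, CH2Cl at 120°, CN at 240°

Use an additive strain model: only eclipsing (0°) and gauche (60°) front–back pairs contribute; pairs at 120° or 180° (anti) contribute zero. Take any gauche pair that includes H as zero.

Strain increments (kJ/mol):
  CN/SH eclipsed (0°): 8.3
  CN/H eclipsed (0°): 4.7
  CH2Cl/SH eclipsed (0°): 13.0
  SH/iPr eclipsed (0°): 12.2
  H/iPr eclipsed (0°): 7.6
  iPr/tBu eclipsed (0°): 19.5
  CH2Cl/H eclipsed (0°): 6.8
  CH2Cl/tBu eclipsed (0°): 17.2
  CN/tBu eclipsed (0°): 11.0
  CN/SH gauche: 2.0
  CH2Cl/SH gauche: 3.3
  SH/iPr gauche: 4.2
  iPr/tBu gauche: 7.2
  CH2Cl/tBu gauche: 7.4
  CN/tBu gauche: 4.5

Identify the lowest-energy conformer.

A (eclipsed): SH(0°)/CN(0°) eclipsed 8.3; H(120°)/iPr(120°) eclipsed 7.6; tBu(240°)/CH2Cl(240°) eclipsed 17.2 → 33.1 kJ/mol.
B (staggered): SH(0°)/iPr(300°) gauche 4.2; SH(0°)/CH2Cl(60°) gauche 3.3; tBu(240°)/iPr(300°) gauche 7.2; tBu(240°)/CN(180°) gauche 4.5 → 19.2 kJ/mol.
C (eclipsed): SH(0°)/iPr(0°) eclipsed 12.2; H(120°)/CH2Cl(120°) eclipsed 6.8; tBu(240°)/CN(240°) eclipsed 11.0 → 30.0 kJ/mol.
B has the lowest total (19.2 kJ/mol).

B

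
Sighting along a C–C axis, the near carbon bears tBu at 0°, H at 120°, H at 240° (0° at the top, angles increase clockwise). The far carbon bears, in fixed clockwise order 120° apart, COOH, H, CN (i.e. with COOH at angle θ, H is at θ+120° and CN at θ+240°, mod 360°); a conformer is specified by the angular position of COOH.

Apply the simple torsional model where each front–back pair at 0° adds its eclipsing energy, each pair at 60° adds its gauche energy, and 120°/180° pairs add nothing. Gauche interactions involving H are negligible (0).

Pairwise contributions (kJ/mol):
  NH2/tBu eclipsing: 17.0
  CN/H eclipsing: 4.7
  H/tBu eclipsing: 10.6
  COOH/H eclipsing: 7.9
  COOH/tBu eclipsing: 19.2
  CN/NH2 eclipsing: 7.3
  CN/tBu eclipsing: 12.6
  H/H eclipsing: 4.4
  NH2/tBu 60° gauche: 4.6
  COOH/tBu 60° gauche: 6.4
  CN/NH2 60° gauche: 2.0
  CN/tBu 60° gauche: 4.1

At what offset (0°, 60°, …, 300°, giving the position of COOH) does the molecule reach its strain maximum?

0°

COOH at 0° (eclipsed): tBu(0°)/COOH(0°) eclipsed 19.2; H(120°)/H(120°) eclipsed 4.4; H(240°)/CN(240°) eclipsed 4.7 → 28.3 kJ/mol.
COOH at 60° (staggered): tBu(0°)/COOH(60°) gauche 6.4; tBu(0°)/CN(300°) gauche 4.1 → 10.5 kJ/mol.
COOH at 120° (eclipsed): tBu(0°)/CN(0°) eclipsed 12.6; H(120°)/COOH(120°) eclipsed 7.9; H(240°)/H(240°) eclipsed 4.4 → 24.9 kJ/mol.
COOH at 180° (staggered): tBu(0°)/CN(60°) gauche 4.1 → 4.1 kJ/mol.
COOH at 240° (eclipsed): tBu(0°)/H(0°) eclipsed 10.6; H(120°)/CN(120°) eclipsed 4.7; H(240°)/COOH(240°) eclipsed 7.9 → 23.2 kJ/mol.
COOH at 300° (staggered): tBu(0°)/COOH(300°) gauche 6.4 → 6.4 kJ/mol.
The maximum (28.3 kJ/mol) occurs with COOH at 0°.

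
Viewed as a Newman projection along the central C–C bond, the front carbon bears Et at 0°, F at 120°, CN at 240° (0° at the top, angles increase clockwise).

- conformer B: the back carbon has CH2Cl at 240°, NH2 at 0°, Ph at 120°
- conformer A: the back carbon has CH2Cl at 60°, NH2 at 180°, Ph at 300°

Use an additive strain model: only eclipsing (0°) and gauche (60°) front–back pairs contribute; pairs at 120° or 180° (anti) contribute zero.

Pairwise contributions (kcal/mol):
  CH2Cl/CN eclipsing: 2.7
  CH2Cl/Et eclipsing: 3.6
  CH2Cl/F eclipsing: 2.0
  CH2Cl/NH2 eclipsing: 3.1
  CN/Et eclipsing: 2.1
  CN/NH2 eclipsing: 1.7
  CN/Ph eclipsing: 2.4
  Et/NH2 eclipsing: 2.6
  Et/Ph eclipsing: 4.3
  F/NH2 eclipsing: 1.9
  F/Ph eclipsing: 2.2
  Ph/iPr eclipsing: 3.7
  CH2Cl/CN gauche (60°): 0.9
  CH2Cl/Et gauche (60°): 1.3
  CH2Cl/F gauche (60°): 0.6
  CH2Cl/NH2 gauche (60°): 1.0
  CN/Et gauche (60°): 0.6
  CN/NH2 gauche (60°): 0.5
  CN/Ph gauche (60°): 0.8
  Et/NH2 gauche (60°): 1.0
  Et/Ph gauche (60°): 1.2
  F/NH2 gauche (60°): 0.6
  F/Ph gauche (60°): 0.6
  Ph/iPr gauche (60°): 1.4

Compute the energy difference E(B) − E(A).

+2.5 kcal/mol

B (eclipsed): Et(0°)/NH2(0°) eclipsed 2.6; F(120°)/Ph(120°) eclipsed 2.2; CN(240°)/CH2Cl(240°) eclipsed 2.7 → 7.5 kcal/mol.
A (staggered): Et(0°)/CH2Cl(60°) gauche 1.3; Et(0°)/Ph(300°) gauche 1.2; F(120°)/CH2Cl(60°) gauche 0.6; F(120°)/NH2(180°) gauche 0.6; CN(240°)/NH2(180°) gauche 0.5; CN(240°)/Ph(300°) gauche 0.8 → 5.0 kcal/mol.
E(B) − E(A) = 7.5 − 5.0 = +2.5 kcal/mol.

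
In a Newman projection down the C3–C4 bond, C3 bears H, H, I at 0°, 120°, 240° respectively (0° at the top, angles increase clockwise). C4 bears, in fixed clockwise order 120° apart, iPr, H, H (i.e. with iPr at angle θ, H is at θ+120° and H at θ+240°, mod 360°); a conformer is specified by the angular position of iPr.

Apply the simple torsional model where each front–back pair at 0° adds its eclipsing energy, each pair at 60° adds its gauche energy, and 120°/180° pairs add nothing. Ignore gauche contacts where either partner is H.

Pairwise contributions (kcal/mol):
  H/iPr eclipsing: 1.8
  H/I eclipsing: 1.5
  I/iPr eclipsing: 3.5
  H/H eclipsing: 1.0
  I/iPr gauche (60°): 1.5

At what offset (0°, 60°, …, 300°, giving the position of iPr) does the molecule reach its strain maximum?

240°

iPr at 0° (eclipsed): H–iPr eclipsed, H–H eclipsed, I–H eclipsed; 1.8 + 1.0 + 1.5 = 4.3 kcal/mol.
iPr at 60° (staggered): no non-H gauche contacts → 0.0 kcal/mol.
iPr at 120° (eclipsed): H–H eclipsed, H–iPr eclipsed, I–H eclipsed; 1.0 + 1.8 + 1.5 = 4.3 kcal/mol.
iPr at 180° (staggered): I–iPr gauche; 1.5 = 1.5 kcal/mol.
iPr at 240° (eclipsed): H–H eclipsed, H–H eclipsed, I–iPr eclipsed; 1.0 + 1.0 + 3.5 = 5.5 kcal/mol.
iPr at 300° (staggered): I–iPr gauche; 1.5 = 1.5 kcal/mol.
The maximum (5.5 kcal/mol) occurs with iPr at 240°.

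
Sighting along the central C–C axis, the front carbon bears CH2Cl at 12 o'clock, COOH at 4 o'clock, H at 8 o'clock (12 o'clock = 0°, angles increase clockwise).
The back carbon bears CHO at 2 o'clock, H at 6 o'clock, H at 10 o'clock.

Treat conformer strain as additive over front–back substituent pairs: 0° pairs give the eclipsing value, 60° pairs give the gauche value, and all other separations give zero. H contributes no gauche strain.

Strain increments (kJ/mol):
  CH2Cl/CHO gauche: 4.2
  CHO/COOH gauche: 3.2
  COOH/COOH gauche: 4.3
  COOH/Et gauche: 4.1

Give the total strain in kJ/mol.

This conformer (staggered): CH2Cl–CHO gauche, COOH–CHO gauche; 4.2 + 3.2 = 7.4 kJ/mol.

7.4 kJ/mol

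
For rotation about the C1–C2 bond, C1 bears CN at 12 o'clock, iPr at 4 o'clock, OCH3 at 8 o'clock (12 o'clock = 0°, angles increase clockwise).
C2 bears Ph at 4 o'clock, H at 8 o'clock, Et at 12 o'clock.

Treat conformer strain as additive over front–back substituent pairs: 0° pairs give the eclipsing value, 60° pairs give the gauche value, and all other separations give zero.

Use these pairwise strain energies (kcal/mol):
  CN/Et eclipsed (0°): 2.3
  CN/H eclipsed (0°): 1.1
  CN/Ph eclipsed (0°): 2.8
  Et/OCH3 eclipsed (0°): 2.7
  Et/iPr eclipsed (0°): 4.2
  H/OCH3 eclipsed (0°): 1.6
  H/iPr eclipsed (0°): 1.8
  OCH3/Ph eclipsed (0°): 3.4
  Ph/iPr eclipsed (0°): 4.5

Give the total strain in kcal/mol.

8.4 kcal/mol

This conformer is eclipsed. CN at 0° is eclipsed with Et at 0° (2.3); iPr at 120° is eclipsed with Ph at 120° (4.5); OCH3 at 240° is eclipsed with H at 240° (1.6). Total 8.4 kcal/mol.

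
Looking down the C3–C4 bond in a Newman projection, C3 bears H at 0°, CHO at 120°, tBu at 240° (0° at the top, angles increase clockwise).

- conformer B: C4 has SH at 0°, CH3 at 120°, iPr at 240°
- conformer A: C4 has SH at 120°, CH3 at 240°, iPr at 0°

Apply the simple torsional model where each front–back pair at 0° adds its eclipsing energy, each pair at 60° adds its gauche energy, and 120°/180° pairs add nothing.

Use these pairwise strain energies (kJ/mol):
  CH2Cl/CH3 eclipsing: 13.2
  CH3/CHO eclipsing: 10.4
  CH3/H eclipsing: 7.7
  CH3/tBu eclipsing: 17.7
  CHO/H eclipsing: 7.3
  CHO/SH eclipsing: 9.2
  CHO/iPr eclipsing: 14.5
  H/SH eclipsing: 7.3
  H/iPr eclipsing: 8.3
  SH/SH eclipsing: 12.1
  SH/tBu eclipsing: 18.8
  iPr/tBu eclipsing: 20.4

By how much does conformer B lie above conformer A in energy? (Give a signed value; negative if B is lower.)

B is eclipsed. H at 0° is eclipsed with SH at 0° (7.3); CHO at 120° is eclipsed with CH3 at 120° (10.4); tBu at 240° is eclipsed with iPr at 240° (20.4). Total 38.1 kJ/mol.
A is eclipsed. H at 0° is eclipsed with iPr at 0° (8.3); CHO at 120° is eclipsed with SH at 120° (9.2); tBu at 240° is eclipsed with CH3 at 240° (17.7). Total 35.2 kJ/mol.
E(B) − E(A) = 38.1 − 35.2 = +2.9 kJ/mol.

+2.9 kJ/mol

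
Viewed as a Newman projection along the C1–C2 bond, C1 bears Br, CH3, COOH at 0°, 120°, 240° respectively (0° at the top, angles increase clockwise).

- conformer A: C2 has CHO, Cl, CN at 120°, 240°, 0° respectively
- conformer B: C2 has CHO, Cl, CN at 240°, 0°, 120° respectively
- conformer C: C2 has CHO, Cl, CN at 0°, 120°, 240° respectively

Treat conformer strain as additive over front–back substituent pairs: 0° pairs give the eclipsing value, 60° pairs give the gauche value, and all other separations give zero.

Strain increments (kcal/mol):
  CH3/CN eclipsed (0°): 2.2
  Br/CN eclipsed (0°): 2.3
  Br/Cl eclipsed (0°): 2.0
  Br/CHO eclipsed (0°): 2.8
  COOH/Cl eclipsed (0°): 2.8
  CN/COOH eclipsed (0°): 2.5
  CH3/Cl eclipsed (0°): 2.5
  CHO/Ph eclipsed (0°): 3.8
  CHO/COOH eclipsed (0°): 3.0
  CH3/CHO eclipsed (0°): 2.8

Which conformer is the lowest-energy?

A (eclipsed): Br–CN eclipsed, CH3–CHO eclipsed, COOH–Cl eclipsed; 2.3 + 2.8 + 2.8 = 7.9 kcal/mol.
B (eclipsed): Br–Cl eclipsed, CH3–CN eclipsed, COOH–CHO eclipsed; 2.0 + 2.2 + 3.0 = 7.2 kcal/mol.
C (eclipsed): Br–CHO eclipsed, CH3–Cl eclipsed, COOH–CN eclipsed; 2.8 + 2.5 + 2.5 = 7.8 kcal/mol.
B has the lowest total (7.2 kcal/mol).

B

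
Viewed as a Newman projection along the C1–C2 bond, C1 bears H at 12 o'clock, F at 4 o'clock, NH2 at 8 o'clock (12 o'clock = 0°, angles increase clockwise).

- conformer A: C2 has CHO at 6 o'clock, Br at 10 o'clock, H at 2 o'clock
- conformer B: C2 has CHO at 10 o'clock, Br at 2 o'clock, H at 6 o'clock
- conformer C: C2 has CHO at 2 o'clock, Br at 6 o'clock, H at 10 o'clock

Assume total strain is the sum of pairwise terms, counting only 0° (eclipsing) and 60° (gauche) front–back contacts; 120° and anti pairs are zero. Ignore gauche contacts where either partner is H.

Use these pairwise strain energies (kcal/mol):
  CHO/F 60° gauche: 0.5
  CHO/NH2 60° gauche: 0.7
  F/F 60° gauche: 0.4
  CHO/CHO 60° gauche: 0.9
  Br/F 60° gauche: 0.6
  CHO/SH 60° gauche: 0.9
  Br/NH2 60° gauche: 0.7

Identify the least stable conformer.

A (staggered): F(120°)/CHO(180°) gauche 0.5; NH2(240°)/CHO(180°) gauche 0.7; NH2(240°)/Br(300°) gauche 0.7 → 1.9 kcal/mol.
B (staggered): F(120°)/Br(60°) gauche 0.6; NH2(240°)/CHO(300°) gauche 0.7 → 1.3 kcal/mol.
C (staggered): F(120°)/CHO(60°) gauche 0.5; F(120°)/Br(180°) gauche 0.6; NH2(240°)/Br(180°) gauche 0.7 → 1.8 kcal/mol.
A has the highest total (1.9 kcal/mol).

A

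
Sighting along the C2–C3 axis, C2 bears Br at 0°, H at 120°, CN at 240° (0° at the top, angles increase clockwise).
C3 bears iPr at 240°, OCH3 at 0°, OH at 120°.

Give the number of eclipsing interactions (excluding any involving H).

Non-H eclipsing pairs: Br(0°)/OCH3(0°); CN(240°)/iPr(240°) — 2 interactions.

2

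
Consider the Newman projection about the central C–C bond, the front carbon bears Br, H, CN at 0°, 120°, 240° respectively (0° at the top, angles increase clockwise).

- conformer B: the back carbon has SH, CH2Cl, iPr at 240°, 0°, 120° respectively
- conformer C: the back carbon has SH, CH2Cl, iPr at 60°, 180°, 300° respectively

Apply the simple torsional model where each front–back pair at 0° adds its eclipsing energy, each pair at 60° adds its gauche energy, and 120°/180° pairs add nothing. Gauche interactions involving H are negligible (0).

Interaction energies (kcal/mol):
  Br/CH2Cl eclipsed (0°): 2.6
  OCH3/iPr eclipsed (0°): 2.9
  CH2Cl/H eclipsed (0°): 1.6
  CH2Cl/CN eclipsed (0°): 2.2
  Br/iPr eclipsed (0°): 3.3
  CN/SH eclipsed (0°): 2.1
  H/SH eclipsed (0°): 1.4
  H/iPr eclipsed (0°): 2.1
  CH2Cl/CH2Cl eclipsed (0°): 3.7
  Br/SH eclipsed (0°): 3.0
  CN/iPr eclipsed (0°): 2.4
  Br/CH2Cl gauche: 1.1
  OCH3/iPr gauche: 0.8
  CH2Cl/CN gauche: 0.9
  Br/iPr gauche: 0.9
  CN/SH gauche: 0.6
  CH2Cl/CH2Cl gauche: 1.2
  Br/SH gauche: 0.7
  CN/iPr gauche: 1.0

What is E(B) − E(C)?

B (eclipsed): Br(0°)/CH2Cl(0°) eclipsed 2.6; H(120°)/iPr(120°) eclipsed 2.1; CN(240°)/SH(240°) eclipsed 2.1 → 6.8 kcal/mol.
C (staggered): Br(0°)/SH(60°) gauche 0.7; Br(0°)/iPr(300°) gauche 0.9; CN(240°)/CH2Cl(180°) gauche 0.9; CN(240°)/iPr(300°) gauche 1.0 → 3.5 kcal/mol.
E(B) − E(C) = 6.8 − 3.5 = +3.3 kcal/mol.

+3.3 kcal/mol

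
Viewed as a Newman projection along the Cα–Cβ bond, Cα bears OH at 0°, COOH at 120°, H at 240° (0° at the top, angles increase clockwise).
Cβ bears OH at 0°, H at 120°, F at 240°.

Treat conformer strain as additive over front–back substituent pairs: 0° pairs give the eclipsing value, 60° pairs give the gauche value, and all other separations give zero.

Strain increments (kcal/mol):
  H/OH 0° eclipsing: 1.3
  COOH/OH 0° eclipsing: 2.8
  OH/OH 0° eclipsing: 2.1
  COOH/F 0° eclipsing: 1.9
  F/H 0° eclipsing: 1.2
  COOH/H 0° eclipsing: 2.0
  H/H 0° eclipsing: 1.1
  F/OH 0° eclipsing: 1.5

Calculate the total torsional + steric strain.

This conformer (eclipsed): OH(0°)/OH(0°) eclipsed 2.1; COOH(120°)/H(120°) eclipsed 2.0; H(240°)/F(240°) eclipsed 1.2 → 5.3 kcal/mol.

5.3 kcal/mol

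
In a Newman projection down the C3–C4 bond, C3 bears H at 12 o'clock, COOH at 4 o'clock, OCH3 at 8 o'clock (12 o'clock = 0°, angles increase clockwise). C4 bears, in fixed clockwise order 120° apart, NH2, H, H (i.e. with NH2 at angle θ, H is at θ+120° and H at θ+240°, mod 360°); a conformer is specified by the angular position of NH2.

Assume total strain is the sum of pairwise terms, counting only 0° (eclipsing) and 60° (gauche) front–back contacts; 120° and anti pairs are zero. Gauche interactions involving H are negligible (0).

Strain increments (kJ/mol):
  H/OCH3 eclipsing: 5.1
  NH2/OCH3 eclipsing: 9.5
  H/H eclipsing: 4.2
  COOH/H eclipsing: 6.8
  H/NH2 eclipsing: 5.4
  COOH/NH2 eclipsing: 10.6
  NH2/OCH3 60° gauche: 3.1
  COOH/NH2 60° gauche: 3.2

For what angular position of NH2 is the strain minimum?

300°

NH2 at 0° (eclipsed): H–NH2 eclipsed, COOH–H eclipsed, OCH3–H eclipsed; 5.4 + 6.8 + 5.1 = 17.3 kJ/mol.
NH2 at 60° (staggered): COOH–NH2 gauche; 3.2 = 3.2 kJ/mol.
NH2 at 120° (eclipsed): H–H eclipsed, COOH–NH2 eclipsed, OCH3–H eclipsed; 4.2 + 10.6 + 5.1 = 19.9 kJ/mol.
NH2 at 180° (staggered): COOH–NH2 gauche, OCH3–NH2 gauche; 3.2 + 3.1 = 6.3 kJ/mol.
NH2 at 240° (eclipsed): H–H eclipsed, COOH–H eclipsed, OCH3–NH2 eclipsed; 4.2 + 6.8 + 9.5 = 20.5 kJ/mol.
NH2 at 300° (staggered): OCH3–NH2 gauche; 3.1 = 3.1 kJ/mol.
The minimum (3.1 kJ/mol) occurs with NH2 at 300°.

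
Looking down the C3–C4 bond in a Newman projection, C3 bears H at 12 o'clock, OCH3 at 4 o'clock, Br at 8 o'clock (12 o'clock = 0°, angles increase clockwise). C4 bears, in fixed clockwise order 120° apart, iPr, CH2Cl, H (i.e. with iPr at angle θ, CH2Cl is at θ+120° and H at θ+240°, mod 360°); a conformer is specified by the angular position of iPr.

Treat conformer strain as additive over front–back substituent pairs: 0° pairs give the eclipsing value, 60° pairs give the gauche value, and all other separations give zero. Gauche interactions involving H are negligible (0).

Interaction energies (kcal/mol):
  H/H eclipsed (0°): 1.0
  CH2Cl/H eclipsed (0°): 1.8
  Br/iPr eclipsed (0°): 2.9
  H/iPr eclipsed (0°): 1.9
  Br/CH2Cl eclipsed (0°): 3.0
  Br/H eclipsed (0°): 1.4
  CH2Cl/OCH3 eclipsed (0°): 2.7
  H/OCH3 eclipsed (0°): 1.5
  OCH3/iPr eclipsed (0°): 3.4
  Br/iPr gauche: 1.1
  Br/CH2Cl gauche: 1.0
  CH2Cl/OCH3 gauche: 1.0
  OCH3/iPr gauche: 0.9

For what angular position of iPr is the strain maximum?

120°

iPr at 0° (eclipsed): H–iPr eclipsed, OCH3–CH2Cl eclipsed, Br–H eclipsed; 1.9 + 2.7 + 1.4 = 6.0 kcal/mol.
iPr at 60° (staggered): OCH3–iPr gauche, OCH3–CH2Cl gauche, Br–CH2Cl gauche; 0.9 + 1.0 + 1.0 = 2.9 kcal/mol.
iPr at 120° (eclipsed): H–H eclipsed, OCH3–iPr eclipsed, Br–CH2Cl eclipsed; 1.0 + 3.4 + 3.0 = 7.4 kcal/mol.
iPr at 180° (staggered): OCH3–iPr gauche, Br–iPr gauche, Br–CH2Cl gauche; 0.9 + 1.1 + 1.0 = 3.0 kcal/mol.
iPr at 240° (eclipsed): H–CH2Cl eclipsed, OCH3–H eclipsed, Br–iPr eclipsed; 1.8 + 1.5 + 2.9 = 6.2 kcal/mol.
iPr at 300° (staggered): OCH3–CH2Cl gauche, Br–iPr gauche; 1.0 + 1.1 = 2.1 kcal/mol.
The maximum (7.4 kcal/mol) occurs with iPr at 120°.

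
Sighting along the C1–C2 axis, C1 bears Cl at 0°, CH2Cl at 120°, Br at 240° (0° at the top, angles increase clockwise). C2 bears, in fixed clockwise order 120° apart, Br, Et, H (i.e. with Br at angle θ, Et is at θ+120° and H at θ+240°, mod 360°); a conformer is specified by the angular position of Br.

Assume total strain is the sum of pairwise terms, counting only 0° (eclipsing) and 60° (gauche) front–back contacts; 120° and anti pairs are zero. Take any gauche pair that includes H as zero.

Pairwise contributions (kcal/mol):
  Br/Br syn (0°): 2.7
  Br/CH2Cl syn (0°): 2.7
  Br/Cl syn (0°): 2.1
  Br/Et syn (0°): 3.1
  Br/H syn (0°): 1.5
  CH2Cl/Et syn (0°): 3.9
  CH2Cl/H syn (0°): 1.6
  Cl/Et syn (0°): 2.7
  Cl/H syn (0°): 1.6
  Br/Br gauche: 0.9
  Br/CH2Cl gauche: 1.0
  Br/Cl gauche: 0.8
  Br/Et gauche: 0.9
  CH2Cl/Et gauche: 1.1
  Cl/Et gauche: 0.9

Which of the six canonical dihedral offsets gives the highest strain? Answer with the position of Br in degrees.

0°

Br at 0° (eclipsed): Cl–Br eclipsed, CH2Cl–Et eclipsed, Br–H eclipsed; 2.1 + 3.9 + 1.5 = 7.5 kcal/mol.
Br at 60° (staggered): Cl–Br gauche, CH2Cl–Br gauche, CH2Cl–Et gauche, Br–Et gauche; 0.8 + 1.0 + 1.1 + 0.9 = 3.8 kcal/mol.
Br at 120° (eclipsed): Cl–H eclipsed, CH2Cl–Br eclipsed, Br–Et eclipsed; 1.6 + 2.7 + 3.1 = 7.4 kcal/mol.
Br at 180° (staggered): Cl–Et gauche, CH2Cl–Br gauche, Br–Br gauche, Br–Et gauche; 0.9 + 1.0 + 0.9 + 0.9 = 3.7 kcal/mol.
Br at 240° (eclipsed): Cl–Et eclipsed, CH2Cl–H eclipsed, Br–Br eclipsed; 2.7 + 1.6 + 2.7 = 7.0 kcal/mol.
Br at 300° (staggered): Cl–Br gauche, Cl–Et gauche, CH2Cl–Et gauche, Br–Br gauche; 0.8 + 0.9 + 1.1 + 0.9 = 3.7 kcal/mol.
The maximum (7.5 kcal/mol) occurs with Br at 0°.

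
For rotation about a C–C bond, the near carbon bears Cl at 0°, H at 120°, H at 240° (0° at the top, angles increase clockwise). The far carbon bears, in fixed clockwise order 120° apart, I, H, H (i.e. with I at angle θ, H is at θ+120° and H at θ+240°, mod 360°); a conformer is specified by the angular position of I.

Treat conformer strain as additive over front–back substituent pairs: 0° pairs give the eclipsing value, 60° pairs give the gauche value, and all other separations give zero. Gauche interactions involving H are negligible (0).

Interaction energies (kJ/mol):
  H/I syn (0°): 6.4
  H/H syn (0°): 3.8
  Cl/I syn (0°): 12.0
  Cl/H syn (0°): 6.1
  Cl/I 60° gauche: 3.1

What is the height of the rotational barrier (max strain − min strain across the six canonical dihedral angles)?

19.6 kJ/mol

I at 0° (eclipsed): Cl–I eclipsed, H–H eclipsed, H–H eclipsed; 12.0 + 3.8 + 3.8 = 19.6 kJ/mol.
I at 60° (staggered): Cl–I gauche; 3.1 = 3.1 kJ/mol.
I at 120° (eclipsed): Cl–H eclipsed, H–I eclipsed, H–H eclipsed; 6.1 + 6.4 + 3.8 = 16.3 kJ/mol.
I at 180° (staggered): no non-H gauche contacts → 0.0 kJ/mol.
I at 240° (eclipsed): Cl–H eclipsed, H–H eclipsed, H–I eclipsed; 6.1 + 3.8 + 6.4 = 16.3 kJ/mol.
I at 300° (staggered): Cl–I gauche; 3.1 = 3.1 kJ/mol.
Max at 0° (19.6 kJ/mol), min at 180° (0.0 kJ/mol); barrier = 19.6 kJ/mol.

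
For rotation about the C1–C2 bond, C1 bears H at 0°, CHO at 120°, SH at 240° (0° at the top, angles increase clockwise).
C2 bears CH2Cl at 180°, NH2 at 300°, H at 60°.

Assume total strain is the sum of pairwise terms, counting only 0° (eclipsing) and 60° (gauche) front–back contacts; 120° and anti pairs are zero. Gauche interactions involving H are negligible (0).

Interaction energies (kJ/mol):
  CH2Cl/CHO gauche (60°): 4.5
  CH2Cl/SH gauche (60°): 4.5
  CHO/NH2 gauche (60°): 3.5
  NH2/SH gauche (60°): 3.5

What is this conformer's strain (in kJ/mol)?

12.5 kJ/mol

This conformer (staggered): CHO(120°)/CH2Cl(180°) gauche 4.5; SH(240°)/CH2Cl(180°) gauche 4.5; SH(240°)/NH2(300°) gauche 3.5 → 12.5 kJ/mol.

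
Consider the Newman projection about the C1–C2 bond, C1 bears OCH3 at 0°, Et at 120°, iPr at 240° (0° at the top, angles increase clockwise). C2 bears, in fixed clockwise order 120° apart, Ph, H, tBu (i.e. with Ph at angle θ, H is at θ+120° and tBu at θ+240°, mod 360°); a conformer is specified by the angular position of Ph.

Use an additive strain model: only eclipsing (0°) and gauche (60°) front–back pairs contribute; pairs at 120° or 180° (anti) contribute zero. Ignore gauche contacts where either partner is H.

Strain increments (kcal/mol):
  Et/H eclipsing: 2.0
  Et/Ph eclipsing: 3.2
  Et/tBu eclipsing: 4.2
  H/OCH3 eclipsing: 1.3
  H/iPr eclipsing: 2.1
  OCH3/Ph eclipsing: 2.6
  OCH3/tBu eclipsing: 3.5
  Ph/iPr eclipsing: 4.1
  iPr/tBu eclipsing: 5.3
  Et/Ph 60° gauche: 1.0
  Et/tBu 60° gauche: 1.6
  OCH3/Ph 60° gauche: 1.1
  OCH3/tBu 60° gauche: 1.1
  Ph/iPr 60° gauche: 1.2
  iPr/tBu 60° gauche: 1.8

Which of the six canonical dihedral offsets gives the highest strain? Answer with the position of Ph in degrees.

Ph at 0° is eclipsed. OCH3 at 0° is eclipsed with Ph at 0° (2.6); Et at 120° is eclipsed with H at 120° (2.0); iPr at 240° is eclipsed with tBu at 240° (5.3). Total 9.9 kcal/mol.
Ph at 60° is staggered. OCH3 at 0° is gauche with Ph at 60° (1.1); OCH3 at 0° is gauche with tBu at 300° (1.1); Et at 120° is gauche with Ph at 60° (1.0); iPr at 240° is gauche with tBu at 300° (1.8). Total 5.0 kcal/mol.
Ph at 120° is eclipsed. OCH3 at 0° is eclipsed with tBu at 0° (3.5); Et at 120° is eclipsed with Ph at 120° (3.2); iPr at 240° is eclipsed with H at 240° (2.1). Total 8.8 kcal/mol.
Ph at 180° is staggered. OCH3 at 0° is gauche with tBu at 60° (1.1); Et at 120° is gauche with Ph at 180° (1.0); Et at 120° is gauche with tBu at 60° (1.6); iPr at 240° is gauche with Ph at 180° (1.2). Total 4.9 kcal/mol.
Ph at 240° is eclipsed. OCH3 at 0° is eclipsed with H at 0° (1.3); Et at 120° is eclipsed with tBu at 120° (4.2); iPr at 240° is eclipsed with Ph at 240° (4.1). Total 9.6 kcal/mol.
Ph at 300° is staggered. OCH3 at 0° is gauche with Ph at 300° (1.1); Et at 120° is gauche with tBu at 180° (1.6); iPr at 240° is gauche with Ph at 300° (1.2); iPr at 240° is gauche with tBu at 180° (1.8). Total 5.7 kcal/mol.
The maximum (9.9 kcal/mol) occurs with Ph at 0°.

0°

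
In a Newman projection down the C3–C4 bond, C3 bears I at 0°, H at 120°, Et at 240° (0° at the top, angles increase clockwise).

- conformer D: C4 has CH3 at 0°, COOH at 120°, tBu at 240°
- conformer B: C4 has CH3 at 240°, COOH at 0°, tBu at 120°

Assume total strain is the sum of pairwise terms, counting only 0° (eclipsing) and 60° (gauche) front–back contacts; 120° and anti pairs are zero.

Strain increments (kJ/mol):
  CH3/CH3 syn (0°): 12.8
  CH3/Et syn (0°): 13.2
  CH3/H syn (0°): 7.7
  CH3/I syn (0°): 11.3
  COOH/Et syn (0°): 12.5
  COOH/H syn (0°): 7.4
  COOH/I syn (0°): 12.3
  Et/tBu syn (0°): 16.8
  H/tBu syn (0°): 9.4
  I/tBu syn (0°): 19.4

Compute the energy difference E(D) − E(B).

+0.6 kJ/mol

D (eclipsed): I(0°)/CH3(0°) eclipsed 11.3; H(120°)/COOH(120°) eclipsed 7.4; Et(240°)/tBu(240°) eclipsed 16.8 → 35.5 kJ/mol.
B (eclipsed): I(0°)/COOH(0°) eclipsed 12.3; H(120°)/tBu(120°) eclipsed 9.4; Et(240°)/CH3(240°) eclipsed 13.2 → 34.9 kJ/mol.
E(D) − E(B) = 35.5 − 34.9 = +0.6 kJ/mol.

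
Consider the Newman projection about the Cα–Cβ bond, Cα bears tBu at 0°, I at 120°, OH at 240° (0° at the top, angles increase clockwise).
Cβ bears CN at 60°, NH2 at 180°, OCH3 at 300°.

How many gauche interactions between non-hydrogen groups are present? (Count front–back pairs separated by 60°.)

Non-H gauche pairs: tBu(0°)/CN(60°); tBu(0°)/OCH3(300°); I(120°)/CN(60°); I(120°)/NH2(180°); OH(240°)/NH2(180°); OH(240°)/OCH3(300°) — 6 interactions.

6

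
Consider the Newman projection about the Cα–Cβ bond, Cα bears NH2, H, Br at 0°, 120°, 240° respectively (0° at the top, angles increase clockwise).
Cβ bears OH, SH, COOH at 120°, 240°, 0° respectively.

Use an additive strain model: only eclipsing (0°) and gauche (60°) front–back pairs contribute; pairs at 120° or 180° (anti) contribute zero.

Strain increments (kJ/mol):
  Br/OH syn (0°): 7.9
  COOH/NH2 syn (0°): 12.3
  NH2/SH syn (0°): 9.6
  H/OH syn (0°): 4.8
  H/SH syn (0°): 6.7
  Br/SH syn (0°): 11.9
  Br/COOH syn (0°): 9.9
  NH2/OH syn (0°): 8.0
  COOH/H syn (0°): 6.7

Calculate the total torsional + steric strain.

This conformer (eclipsed): NH2(0°)/COOH(0°) eclipsed 12.3; H(120°)/OH(120°) eclipsed 4.8; Br(240°)/SH(240°) eclipsed 11.9 → 29.0 kJ/mol.

29.0 kJ/mol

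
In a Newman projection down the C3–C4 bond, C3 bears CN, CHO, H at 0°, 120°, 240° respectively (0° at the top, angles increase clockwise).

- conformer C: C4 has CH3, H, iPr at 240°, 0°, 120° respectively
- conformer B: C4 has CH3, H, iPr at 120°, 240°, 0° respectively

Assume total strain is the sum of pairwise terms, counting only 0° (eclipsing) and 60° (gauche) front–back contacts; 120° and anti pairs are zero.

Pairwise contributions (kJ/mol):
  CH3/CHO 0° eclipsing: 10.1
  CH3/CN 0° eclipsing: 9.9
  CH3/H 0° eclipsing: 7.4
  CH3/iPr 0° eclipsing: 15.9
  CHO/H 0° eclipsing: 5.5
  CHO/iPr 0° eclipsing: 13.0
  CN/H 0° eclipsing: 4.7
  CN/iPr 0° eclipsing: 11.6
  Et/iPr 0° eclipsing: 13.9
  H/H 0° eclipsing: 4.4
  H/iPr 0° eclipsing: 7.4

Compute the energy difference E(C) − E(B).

-1.0 kJ/mol

C (eclipsed): CN(0°)/H(0°) eclipsed 4.7; CHO(120°)/iPr(120°) eclipsed 13.0; H(240°)/CH3(240°) eclipsed 7.4 → 25.1 kJ/mol.
B (eclipsed): CN(0°)/iPr(0°) eclipsed 11.6; CHO(120°)/CH3(120°) eclipsed 10.1; H(240°)/H(240°) eclipsed 4.4 → 26.1 kJ/mol.
E(C) − E(B) = 25.1 − 26.1 = -1.0 kJ/mol.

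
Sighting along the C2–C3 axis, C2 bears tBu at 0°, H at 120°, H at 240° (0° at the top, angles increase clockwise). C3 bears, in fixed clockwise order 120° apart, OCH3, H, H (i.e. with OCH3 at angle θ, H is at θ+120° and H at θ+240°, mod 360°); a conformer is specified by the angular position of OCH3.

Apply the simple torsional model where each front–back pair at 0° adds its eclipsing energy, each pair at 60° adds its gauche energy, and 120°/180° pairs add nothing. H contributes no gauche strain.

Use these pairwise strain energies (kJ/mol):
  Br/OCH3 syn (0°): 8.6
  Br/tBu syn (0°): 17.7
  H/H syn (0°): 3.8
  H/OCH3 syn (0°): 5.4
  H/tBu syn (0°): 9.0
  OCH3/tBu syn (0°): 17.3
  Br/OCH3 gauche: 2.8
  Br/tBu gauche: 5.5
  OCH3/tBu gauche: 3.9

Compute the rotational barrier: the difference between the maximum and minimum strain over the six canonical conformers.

24.9 kJ/mol

OCH3 at 0° is eclipsed. tBu at 0° is eclipsed with OCH3 at 0° (17.3); H at 120° is eclipsed with H at 120° (3.8); H at 240° is eclipsed with H at 240° (3.8). Total 24.9 kJ/mol.
OCH3 at 60° is staggered. tBu at 0° is gauche with OCH3 at 60° (3.9). Total 3.9 kJ/mol.
OCH3 at 120° is eclipsed. tBu at 0° is eclipsed with H at 0° (9.0); H at 120° is eclipsed with OCH3 at 120° (5.4); H at 240° is eclipsed with H at 240° (3.8). Total 18.2 kJ/mol.
OCH3 at 180° (staggered): no non-H gauche contacts → 0.0 kJ/mol.
OCH3 at 240° is eclipsed. tBu at 0° is eclipsed with H at 0° (9.0); H at 120° is eclipsed with H at 120° (3.8); H at 240° is eclipsed with OCH3 at 240° (5.4). Total 18.2 kJ/mol.
OCH3 at 300° is staggered. tBu at 0° is gauche with OCH3 at 300° (3.9). Total 3.9 kJ/mol.
Max at 0° (24.9 kJ/mol), min at 180° (0.0 kJ/mol); barrier = 24.9 kJ/mol.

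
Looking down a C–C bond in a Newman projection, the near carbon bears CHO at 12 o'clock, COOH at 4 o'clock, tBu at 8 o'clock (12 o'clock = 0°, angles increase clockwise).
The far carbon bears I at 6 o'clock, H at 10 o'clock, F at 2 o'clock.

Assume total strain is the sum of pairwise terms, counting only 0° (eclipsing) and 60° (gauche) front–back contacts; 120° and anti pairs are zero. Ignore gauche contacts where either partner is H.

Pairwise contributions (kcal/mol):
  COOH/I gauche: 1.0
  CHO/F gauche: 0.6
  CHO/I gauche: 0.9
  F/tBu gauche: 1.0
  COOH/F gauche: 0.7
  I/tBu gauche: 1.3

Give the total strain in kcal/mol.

This conformer (staggered): CHO–F gauche, COOH–I gauche, COOH–F gauche, tBu–I gauche; 0.6 + 1.0 + 0.7 + 1.3 = 3.6 kcal/mol.

3.6 kcal/mol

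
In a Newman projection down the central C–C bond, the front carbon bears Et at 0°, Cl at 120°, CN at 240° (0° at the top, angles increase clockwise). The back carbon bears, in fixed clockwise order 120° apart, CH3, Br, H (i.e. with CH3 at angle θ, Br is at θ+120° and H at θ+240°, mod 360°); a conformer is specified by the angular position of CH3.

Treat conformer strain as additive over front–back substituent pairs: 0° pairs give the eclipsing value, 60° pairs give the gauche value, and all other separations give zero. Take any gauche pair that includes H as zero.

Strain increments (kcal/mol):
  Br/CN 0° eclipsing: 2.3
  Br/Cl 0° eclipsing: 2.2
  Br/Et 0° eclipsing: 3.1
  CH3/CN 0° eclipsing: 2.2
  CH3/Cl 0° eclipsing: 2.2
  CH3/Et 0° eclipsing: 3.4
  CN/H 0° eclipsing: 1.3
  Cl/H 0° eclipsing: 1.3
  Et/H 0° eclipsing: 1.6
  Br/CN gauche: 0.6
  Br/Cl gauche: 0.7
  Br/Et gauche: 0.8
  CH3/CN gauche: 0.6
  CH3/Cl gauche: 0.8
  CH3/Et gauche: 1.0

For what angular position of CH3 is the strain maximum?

0°

CH3 at 0° (eclipsed): Et–CH3 eclipsed, Cl–Br eclipsed, CN–H eclipsed; 3.4 + 2.2 + 1.3 = 6.9 kcal/mol.
CH3 at 60° (staggered): Et–CH3 gauche, Cl–CH3 gauche, Cl–Br gauche, CN–Br gauche; 1.0 + 0.8 + 0.7 + 0.6 = 3.1 kcal/mol.
CH3 at 120° (eclipsed): Et–H eclipsed, Cl–CH3 eclipsed, CN–Br eclipsed; 1.6 + 2.2 + 2.3 = 6.1 kcal/mol.
CH3 at 180° (staggered): Et–Br gauche, Cl–CH3 gauche, CN–CH3 gauche, CN–Br gauche; 0.8 + 0.8 + 0.6 + 0.6 = 2.8 kcal/mol.
CH3 at 240° (eclipsed): Et–Br eclipsed, Cl–H eclipsed, CN–CH3 eclipsed; 3.1 + 1.3 + 2.2 = 6.6 kcal/mol.
CH3 at 300° (staggered): Et–CH3 gauche, Et–Br gauche, Cl–Br gauche, CN–CH3 gauche; 1.0 + 0.8 + 0.7 + 0.6 = 3.1 kcal/mol.
The maximum (6.9 kcal/mol) occurs with CH3 at 0°.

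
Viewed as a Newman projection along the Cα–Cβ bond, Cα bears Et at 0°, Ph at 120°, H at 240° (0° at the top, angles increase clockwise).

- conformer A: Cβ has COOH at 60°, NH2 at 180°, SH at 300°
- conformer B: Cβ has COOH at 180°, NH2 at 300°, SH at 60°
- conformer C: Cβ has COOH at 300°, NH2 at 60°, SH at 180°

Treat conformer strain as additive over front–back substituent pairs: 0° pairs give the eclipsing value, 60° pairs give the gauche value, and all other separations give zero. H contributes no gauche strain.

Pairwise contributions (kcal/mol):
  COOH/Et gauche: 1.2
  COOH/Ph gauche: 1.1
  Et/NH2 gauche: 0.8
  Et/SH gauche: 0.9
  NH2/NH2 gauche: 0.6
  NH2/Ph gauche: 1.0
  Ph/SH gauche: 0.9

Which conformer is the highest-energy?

A is staggered. Et at 0° is gauche with COOH at 60° (1.2); Et at 0° is gauche with SH at 300° (0.9); Ph at 120° is gauche with COOH at 60° (1.1); Ph at 120° is gauche with NH2 at 180° (1.0). Total 4.2 kcal/mol.
B is staggered. Et at 0° is gauche with NH2 at 300° (0.8); Et at 0° is gauche with SH at 60° (0.9); Ph at 120° is gauche with COOH at 180° (1.1); Ph at 120° is gauche with SH at 60° (0.9). Total 3.7 kcal/mol.
C is staggered. Et at 0° is gauche with COOH at 300° (1.2); Et at 0° is gauche with NH2 at 60° (0.8); Ph at 120° is gauche with NH2 at 60° (1.0); Ph at 120° is gauche with SH at 180° (0.9). Total 3.9 kcal/mol.
A has the highest total (4.2 kcal/mol).

A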